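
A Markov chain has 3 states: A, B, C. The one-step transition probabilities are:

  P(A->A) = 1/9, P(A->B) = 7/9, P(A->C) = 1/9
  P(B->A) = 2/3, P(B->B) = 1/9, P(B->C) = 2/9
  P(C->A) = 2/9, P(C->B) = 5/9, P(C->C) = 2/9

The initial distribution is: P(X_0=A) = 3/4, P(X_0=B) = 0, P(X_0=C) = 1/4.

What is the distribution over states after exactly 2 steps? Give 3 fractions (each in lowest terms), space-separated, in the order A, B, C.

Answer: 19/36 43/162 67/324

Derivation:
Propagating the distribution step by step (d_{t+1} = d_t * P):
d_0 = (A=3/4, B=0, C=1/4)
  d_1[A] = 3/4*1/9 + 0*2/3 + 1/4*2/9 = 5/36
  d_1[B] = 3/4*7/9 + 0*1/9 + 1/4*5/9 = 13/18
  d_1[C] = 3/4*1/9 + 0*2/9 + 1/4*2/9 = 5/36
d_1 = (A=5/36, B=13/18, C=5/36)
  d_2[A] = 5/36*1/9 + 13/18*2/3 + 5/36*2/9 = 19/36
  d_2[B] = 5/36*7/9 + 13/18*1/9 + 5/36*5/9 = 43/162
  d_2[C] = 5/36*1/9 + 13/18*2/9 + 5/36*2/9 = 67/324
d_2 = (A=19/36, B=43/162, C=67/324)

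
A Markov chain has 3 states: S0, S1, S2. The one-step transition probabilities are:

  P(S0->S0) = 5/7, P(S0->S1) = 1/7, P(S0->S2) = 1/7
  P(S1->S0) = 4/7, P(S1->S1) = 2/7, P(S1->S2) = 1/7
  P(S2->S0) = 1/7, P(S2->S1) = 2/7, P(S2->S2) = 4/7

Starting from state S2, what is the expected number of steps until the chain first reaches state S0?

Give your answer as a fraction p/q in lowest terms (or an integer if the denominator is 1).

Answer: 49/13

Derivation:
Let h_i = expected steps to first reach S0 from state i.
Boundary: h_S0 = 0.
First-step equations for the other states:
  h_S1 = 1 + 4/7*h_S0 + 2/7*h_S1 + 1/7*h_S2
  h_S2 = 1 + 1/7*h_S0 + 2/7*h_S1 + 4/7*h_S2

Substituting h_S0 = 0 and rearranging gives the linear system (I - Q) h = 1:
  [5/7, -1/7] . (h_S1, h_S2) = 1
  [-2/7, 3/7] . (h_S1, h_S2) = 1

Solving yields:
  h_S1 = 28/13
  h_S2 = 49/13

Starting state is S2, so the expected hitting time is h_S2 = 49/13.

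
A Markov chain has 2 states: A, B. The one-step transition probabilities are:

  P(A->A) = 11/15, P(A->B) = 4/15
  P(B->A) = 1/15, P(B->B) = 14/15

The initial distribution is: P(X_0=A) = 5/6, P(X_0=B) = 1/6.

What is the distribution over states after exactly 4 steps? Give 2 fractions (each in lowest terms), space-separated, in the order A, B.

Answer: 79/243 164/243

Derivation:
Propagating the distribution step by step (d_{t+1} = d_t * P):
d_0 = (A=5/6, B=1/6)
  d_1[A] = 5/6*11/15 + 1/6*1/15 = 28/45
  d_1[B] = 5/6*4/15 + 1/6*14/15 = 17/45
d_1 = (A=28/45, B=17/45)
  d_2[A] = 28/45*11/15 + 17/45*1/15 = 13/27
  d_2[B] = 28/45*4/15 + 17/45*14/15 = 14/27
d_2 = (A=13/27, B=14/27)
  d_3[A] = 13/27*11/15 + 14/27*1/15 = 157/405
  d_3[B] = 13/27*4/15 + 14/27*14/15 = 248/405
d_3 = (A=157/405, B=248/405)
  d_4[A] = 157/405*11/15 + 248/405*1/15 = 79/243
  d_4[B] = 157/405*4/15 + 248/405*14/15 = 164/243
d_4 = (A=79/243, B=164/243)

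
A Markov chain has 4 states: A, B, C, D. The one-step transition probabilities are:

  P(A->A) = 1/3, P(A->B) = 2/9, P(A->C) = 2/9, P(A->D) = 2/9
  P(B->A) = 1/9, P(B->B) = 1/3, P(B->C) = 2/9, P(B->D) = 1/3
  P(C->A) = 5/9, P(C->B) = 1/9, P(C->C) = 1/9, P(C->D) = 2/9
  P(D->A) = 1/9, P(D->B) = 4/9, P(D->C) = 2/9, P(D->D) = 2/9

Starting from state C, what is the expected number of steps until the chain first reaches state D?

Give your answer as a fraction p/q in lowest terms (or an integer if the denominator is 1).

Answer: 729/178

Derivation:
Let h_i = expected steps to first reach D from state i.
Boundary: h_D = 0.
First-step equations for the other states:
  h_A = 1 + 1/3*h_A + 2/9*h_B + 2/9*h_C + 2/9*h_D
  h_B = 1 + 1/9*h_A + 1/3*h_B + 2/9*h_C + 1/3*h_D
  h_C = 1 + 5/9*h_A + 1/9*h_B + 1/9*h_C + 2/9*h_D

Substituting h_D = 0 and rearranging gives the linear system (I - Q) h = 1:
  [2/3, -2/9, -2/9] . (h_A, h_B, h_C) = 1
  [-1/9, 2/3, -2/9] . (h_A, h_B, h_C) = 1
  [-5/9, -1/9, 8/9] . (h_A, h_B, h_C) = 1

Solving yields:
  h_A = 360/89
  h_B = 315/89
  h_C = 729/178

Starting state is C, so the expected hitting time is h_C = 729/178.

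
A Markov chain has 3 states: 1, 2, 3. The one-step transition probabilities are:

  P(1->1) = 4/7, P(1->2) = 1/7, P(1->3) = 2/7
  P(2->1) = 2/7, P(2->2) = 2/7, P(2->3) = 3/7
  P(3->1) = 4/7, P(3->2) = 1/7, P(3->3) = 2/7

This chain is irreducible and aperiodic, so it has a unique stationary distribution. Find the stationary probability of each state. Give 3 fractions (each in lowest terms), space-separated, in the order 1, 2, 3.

The stationary distribution satisfies pi = pi * P, i.e.:
  pi_1 = 4/7*pi_1 + 2/7*pi_2 + 4/7*pi_3
  pi_2 = 1/7*pi_1 + 2/7*pi_2 + 1/7*pi_3
  pi_3 = 2/7*pi_1 + 3/7*pi_2 + 2/7*pi_3
with normalization: pi_1 + pi_2 + pi_3 = 1.

Using the first 2 balance equations plus normalization, the linear system A*pi = b is:
  [-3/7, 2/7, 4/7] . pi = 0
  [1/7, -5/7, 1/7] . pi = 0
  [1, 1, 1] . pi = 1

Solving yields:
  pi_1 = 11/21
  pi_2 = 1/6
  pi_3 = 13/42

Verification (pi * P):
  11/21*4/7 + 1/6*2/7 + 13/42*4/7 = 11/21 = pi_1  (ok)
  11/21*1/7 + 1/6*2/7 + 13/42*1/7 = 1/6 = pi_2  (ok)
  11/21*2/7 + 1/6*3/7 + 13/42*2/7 = 13/42 = pi_3  (ok)

Answer: 11/21 1/6 13/42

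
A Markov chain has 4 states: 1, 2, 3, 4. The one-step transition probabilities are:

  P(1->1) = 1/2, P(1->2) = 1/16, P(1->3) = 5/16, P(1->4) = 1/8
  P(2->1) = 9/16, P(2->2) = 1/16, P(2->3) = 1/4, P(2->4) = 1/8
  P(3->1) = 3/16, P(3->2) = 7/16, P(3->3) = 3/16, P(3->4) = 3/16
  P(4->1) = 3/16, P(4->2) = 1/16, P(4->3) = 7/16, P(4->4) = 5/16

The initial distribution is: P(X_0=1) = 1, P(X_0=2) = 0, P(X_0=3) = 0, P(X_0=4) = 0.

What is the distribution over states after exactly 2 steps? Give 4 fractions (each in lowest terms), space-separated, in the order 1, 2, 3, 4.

Propagating the distribution step by step (d_{t+1} = d_t * P):
d_0 = (1=1, 2=0, 3=0, 4=0)
  d_1[1] = 1*1/2 + 0*9/16 + 0*3/16 + 0*3/16 = 1/2
  d_1[2] = 1*1/16 + 0*1/16 + 0*7/16 + 0*1/16 = 1/16
  d_1[3] = 1*5/16 + 0*1/4 + 0*3/16 + 0*7/16 = 5/16
  d_1[4] = 1*1/8 + 0*1/8 + 0*3/16 + 0*5/16 = 1/8
d_1 = (1=1/2, 2=1/16, 3=5/16, 4=1/8)
  d_2[1] = 1/2*1/2 + 1/16*9/16 + 5/16*3/16 + 1/8*3/16 = 47/128
  d_2[2] = 1/2*1/16 + 1/16*1/16 + 5/16*7/16 + 1/8*1/16 = 23/128
  d_2[3] = 1/2*5/16 + 1/16*1/4 + 5/16*3/16 + 1/8*7/16 = 73/256
  d_2[4] = 1/2*1/8 + 1/16*1/8 + 5/16*3/16 + 1/8*5/16 = 43/256
d_2 = (1=47/128, 2=23/128, 3=73/256, 4=43/256)

Answer: 47/128 23/128 73/256 43/256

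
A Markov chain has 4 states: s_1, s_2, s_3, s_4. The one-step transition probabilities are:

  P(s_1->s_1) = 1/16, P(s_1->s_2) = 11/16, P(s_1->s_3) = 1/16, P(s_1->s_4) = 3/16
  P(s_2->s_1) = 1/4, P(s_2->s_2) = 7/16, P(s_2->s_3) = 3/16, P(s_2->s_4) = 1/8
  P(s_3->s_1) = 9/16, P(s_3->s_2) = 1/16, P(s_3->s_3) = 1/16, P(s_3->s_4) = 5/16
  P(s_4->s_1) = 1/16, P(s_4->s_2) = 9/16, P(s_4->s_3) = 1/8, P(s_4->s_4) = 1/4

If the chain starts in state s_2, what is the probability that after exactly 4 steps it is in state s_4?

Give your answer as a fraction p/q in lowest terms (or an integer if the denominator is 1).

Computing P^4 by repeated multiplication:
P^1 =
  s_1: [1/16, 11/16, 1/16, 3/16]
  s_2: [1/4, 7/16, 3/16, 1/8]
  s_3: [9/16, 1/16, 1/16, 5/16]
  s_4: [1/16, 9/16, 1/8, 1/4]
P^2 =
  s_1: [57/256, 29/64, 41/256, 21/128]
  s_2: [61/256, 57/128, 1/8, 49/256]
  s_3: [27/256, 19/32, 23/256, 27/128]
  s_4: [59/256, 7/16, 19/128, 47/256]
P^3 =
  s_1: [233/1024, 929/2048, 265/2048, 97/512]
  s_2: [427/2048, 971/2048, 533/4096, 767/4096]
  s_3: [7/32, 935/2048, 307/2048, 179/1024]
  s_4: [7/32, 947/2048, 527/4096, 779/4096]
P^4 =
  s_1: [6955/32768, 7693/16384, 2147/16384, 6133/32768]
  s_2: [7093/32768, 3803/8192, 8747/65536, 12179/65536]
  s_3: [7309/32768, 7501/16384, 1069/8192, 6181/32768]
  s_4: [6997/32768, 7663/16384, 8663/65536, 12227/65536]

(P^4)[s_2 -> s_4] = 12179/65536

Answer: 12179/65536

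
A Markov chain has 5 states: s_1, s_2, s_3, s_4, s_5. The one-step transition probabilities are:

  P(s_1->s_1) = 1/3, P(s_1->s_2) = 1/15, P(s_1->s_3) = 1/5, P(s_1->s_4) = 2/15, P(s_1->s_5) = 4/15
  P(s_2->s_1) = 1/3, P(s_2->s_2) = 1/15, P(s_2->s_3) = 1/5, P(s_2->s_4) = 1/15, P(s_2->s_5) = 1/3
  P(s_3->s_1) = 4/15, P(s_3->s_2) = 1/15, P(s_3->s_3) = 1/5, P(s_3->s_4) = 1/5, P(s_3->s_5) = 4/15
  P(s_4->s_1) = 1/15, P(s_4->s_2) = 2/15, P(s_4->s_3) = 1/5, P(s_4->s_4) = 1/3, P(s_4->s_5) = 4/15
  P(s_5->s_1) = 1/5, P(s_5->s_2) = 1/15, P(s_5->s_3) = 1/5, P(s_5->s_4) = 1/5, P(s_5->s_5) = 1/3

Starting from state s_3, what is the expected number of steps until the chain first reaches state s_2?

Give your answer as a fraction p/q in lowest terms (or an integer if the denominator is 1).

Answer: 6265/507

Derivation:
Let h_i = expected steps to first reach s_2 from state i.
Boundary: h_s_2 = 0.
First-step equations for the other states:
  h_s_1 = 1 + 1/3*h_s_1 + 1/15*h_s_2 + 1/5*h_s_3 + 2/15*h_s_4 + 4/15*h_s_5
  h_s_3 = 1 + 4/15*h_s_1 + 1/15*h_s_2 + 1/5*h_s_3 + 1/5*h_s_4 + 4/15*h_s_5
  h_s_4 = 1 + 1/15*h_s_1 + 2/15*h_s_2 + 1/5*h_s_3 + 1/3*h_s_4 + 4/15*h_s_5
  h_s_5 = 1 + 1/5*h_s_1 + 1/15*h_s_2 + 1/5*h_s_3 + 1/5*h_s_4 + 1/3*h_s_5

Substituting h_s_2 = 0 and rearranging gives the linear system (I - Q) h = 1:
  [2/3, -1/5, -2/15, -4/15] . (h_s_1, h_s_3, h_s_4, h_s_5) = 1
  [-4/15, 4/5, -1/5, -4/15] . (h_s_1, h_s_3, h_s_4, h_s_5) = 1
  [-1/15, -1/5, 2/3, -4/15] . (h_s_1, h_s_3, h_s_4, h_s_5) = 1
  [-1/5, -1/5, -1/5, 2/3] . (h_s_1, h_s_3, h_s_4, h_s_5) = 1

Solving yields:
  h_s_1 = 2100/169
  h_s_3 = 6265/507
  h_s_4 = 1925/169
  h_s_5 = 4175/338

Starting state is s_3, so the expected hitting time is h_s_3 = 6265/507.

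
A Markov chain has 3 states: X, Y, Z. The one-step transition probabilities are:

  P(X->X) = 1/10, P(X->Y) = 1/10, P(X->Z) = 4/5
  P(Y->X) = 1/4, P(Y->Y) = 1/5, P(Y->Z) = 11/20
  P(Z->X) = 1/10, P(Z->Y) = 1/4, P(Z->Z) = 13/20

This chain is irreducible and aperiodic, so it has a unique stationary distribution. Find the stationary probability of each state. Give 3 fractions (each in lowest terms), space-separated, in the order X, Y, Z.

The stationary distribution satisfies pi = pi * P, i.e.:
  pi_X = 1/10*pi_X + 1/4*pi_Y + 1/10*pi_Z
  pi_Y = 1/10*pi_X + 1/5*pi_Y + 1/4*pi_Z
  pi_Z = 4/5*pi_X + 11/20*pi_Y + 13/20*pi_Z
with normalization: pi_X + pi_Y + pi_Z = 1.

Using the first 2 balance equations plus normalization, the linear system A*pi = b is:
  [-9/10, 1/4, 1/10] . pi = 0
  [1/10, -4/5, 1/4] . pi = 0
  [1, 1, 1] . pi = 1

Solving yields:
  pi_X = 19/143
  pi_Y = 94/429
  pi_Z = 278/429

Verification (pi * P):
  19/143*1/10 + 94/429*1/4 + 278/429*1/10 = 19/143 = pi_X  (ok)
  19/143*1/10 + 94/429*1/5 + 278/429*1/4 = 94/429 = pi_Y  (ok)
  19/143*4/5 + 94/429*11/20 + 278/429*13/20 = 278/429 = pi_Z  (ok)

Answer: 19/143 94/429 278/429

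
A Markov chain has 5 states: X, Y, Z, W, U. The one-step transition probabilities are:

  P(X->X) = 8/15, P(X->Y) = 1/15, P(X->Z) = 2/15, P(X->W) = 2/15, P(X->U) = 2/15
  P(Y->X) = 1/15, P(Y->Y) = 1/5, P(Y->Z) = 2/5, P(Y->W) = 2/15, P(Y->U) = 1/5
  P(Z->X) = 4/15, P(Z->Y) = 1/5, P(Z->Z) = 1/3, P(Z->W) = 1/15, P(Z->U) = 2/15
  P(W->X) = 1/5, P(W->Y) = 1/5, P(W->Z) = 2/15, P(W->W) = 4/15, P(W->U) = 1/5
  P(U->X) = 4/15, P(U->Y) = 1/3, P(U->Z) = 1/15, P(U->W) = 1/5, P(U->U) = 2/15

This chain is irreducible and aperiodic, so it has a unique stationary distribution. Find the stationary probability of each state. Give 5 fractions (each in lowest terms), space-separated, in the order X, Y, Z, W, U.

The stationary distribution satisfies pi = pi * P, i.e.:
  pi_X = 8/15*pi_X + 1/15*pi_Y + 4/15*pi_Z + 1/5*pi_W + 4/15*pi_U
  pi_Y = 1/15*pi_X + 1/5*pi_Y + 1/5*pi_Z + 1/5*pi_W + 1/3*pi_U
  pi_Z = 2/15*pi_X + 2/5*pi_Y + 1/3*pi_Z + 2/15*pi_W + 1/15*pi_U
  pi_W = 2/15*pi_X + 2/15*pi_Y + 1/15*pi_Z + 4/15*pi_W + 1/5*pi_U
  pi_U = 2/15*pi_X + 1/5*pi_Y + 2/15*pi_Z + 1/5*pi_W + 2/15*pi_U
with normalization: pi_X + pi_Y + pi_Z + pi_W + pi_U = 1.

Using the first 4 balance equations plus normalization, the linear system A*pi = b is:
  [-7/15, 1/15, 4/15, 1/5, 4/15] . pi = 0
  [1/15, -4/5, 1/5, 1/5, 1/3] . pi = 0
  [2/15, 2/5, -2/3, 2/15, 1/15] . pi = 0
  [2/15, 2/15, 1/15, -11/15, 1/5] . pi = 0
  [1, 1, 1, 1, 1] . pi = 1

Solving yields:
  pi_X = 8486/28211
  pi_Y = 5095/28211
  pi_Z = 6035/28211
  pi_W = 4213/28211
  pi_U = 4382/28211

Verification (pi * P):
  8486/28211*8/15 + 5095/28211*1/15 + 6035/28211*4/15 + 4213/28211*1/5 + 4382/28211*4/15 = 8486/28211 = pi_X  (ok)
  8486/28211*1/15 + 5095/28211*1/5 + 6035/28211*1/5 + 4213/28211*1/5 + 4382/28211*1/3 = 5095/28211 = pi_Y  (ok)
  8486/28211*2/15 + 5095/28211*2/5 + 6035/28211*1/3 + 4213/28211*2/15 + 4382/28211*1/15 = 6035/28211 = pi_Z  (ok)
  8486/28211*2/15 + 5095/28211*2/15 + 6035/28211*1/15 + 4213/28211*4/15 + 4382/28211*1/5 = 4213/28211 = pi_W  (ok)
  8486/28211*2/15 + 5095/28211*1/5 + 6035/28211*2/15 + 4213/28211*1/5 + 4382/28211*2/15 = 4382/28211 = pi_U  (ok)

Answer: 8486/28211 5095/28211 6035/28211 4213/28211 4382/28211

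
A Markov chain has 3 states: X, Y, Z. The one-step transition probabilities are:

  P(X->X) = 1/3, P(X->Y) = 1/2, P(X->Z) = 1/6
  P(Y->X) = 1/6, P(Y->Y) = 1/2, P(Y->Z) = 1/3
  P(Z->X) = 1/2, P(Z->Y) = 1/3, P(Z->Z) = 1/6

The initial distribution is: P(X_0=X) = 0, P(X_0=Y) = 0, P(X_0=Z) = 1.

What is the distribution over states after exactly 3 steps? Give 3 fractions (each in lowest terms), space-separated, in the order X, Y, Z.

Propagating the distribution step by step (d_{t+1} = d_t * P):
d_0 = (X=0, Y=0, Z=1)
  d_1[X] = 0*1/3 + 0*1/6 + 1*1/2 = 1/2
  d_1[Y] = 0*1/2 + 0*1/2 + 1*1/3 = 1/3
  d_1[Z] = 0*1/6 + 0*1/3 + 1*1/6 = 1/6
d_1 = (X=1/2, Y=1/3, Z=1/6)
  d_2[X] = 1/2*1/3 + 1/3*1/6 + 1/6*1/2 = 11/36
  d_2[Y] = 1/2*1/2 + 1/3*1/2 + 1/6*1/3 = 17/36
  d_2[Z] = 1/2*1/6 + 1/3*1/3 + 1/6*1/6 = 2/9
d_2 = (X=11/36, Y=17/36, Z=2/9)
  d_3[X] = 11/36*1/3 + 17/36*1/6 + 2/9*1/2 = 7/24
  d_3[Y] = 11/36*1/2 + 17/36*1/2 + 2/9*1/3 = 25/54
  d_3[Z] = 11/36*1/6 + 17/36*1/3 + 2/9*1/6 = 53/216
d_3 = (X=7/24, Y=25/54, Z=53/216)

Answer: 7/24 25/54 53/216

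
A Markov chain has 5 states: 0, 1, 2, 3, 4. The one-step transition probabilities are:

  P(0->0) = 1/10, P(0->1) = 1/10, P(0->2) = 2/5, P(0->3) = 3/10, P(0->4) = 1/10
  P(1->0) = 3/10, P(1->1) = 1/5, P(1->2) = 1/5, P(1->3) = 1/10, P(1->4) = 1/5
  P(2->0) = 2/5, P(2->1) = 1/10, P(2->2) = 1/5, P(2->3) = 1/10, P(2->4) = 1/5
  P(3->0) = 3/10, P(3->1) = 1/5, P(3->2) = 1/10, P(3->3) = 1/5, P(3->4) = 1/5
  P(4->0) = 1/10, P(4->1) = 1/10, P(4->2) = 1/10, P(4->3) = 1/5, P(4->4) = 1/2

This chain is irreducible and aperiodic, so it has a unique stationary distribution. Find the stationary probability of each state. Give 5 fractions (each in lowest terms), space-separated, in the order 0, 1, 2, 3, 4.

Answer: 1629/7258 959/7258 728/3629 1373/7258 1841/7258

Derivation:
The stationary distribution satisfies pi = pi * P, i.e.:
  pi_0 = 1/10*pi_0 + 3/10*pi_1 + 2/5*pi_2 + 3/10*pi_3 + 1/10*pi_4
  pi_1 = 1/10*pi_0 + 1/5*pi_1 + 1/10*pi_2 + 1/5*pi_3 + 1/10*pi_4
  pi_2 = 2/5*pi_0 + 1/5*pi_1 + 1/5*pi_2 + 1/10*pi_3 + 1/10*pi_4
  pi_3 = 3/10*pi_0 + 1/10*pi_1 + 1/10*pi_2 + 1/5*pi_3 + 1/5*pi_4
  pi_4 = 1/10*pi_0 + 1/5*pi_1 + 1/5*pi_2 + 1/5*pi_3 + 1/2*pi_4
with normalization: pi_0 + pi_1 + pi_2 + pi_3 + pi_4 = 1.

Using the first 4 balance equations plus normalization, the linear system A*pi = b is:
  [-9/10, 3/10, 2/5, 3/10, 1/10] . pi = 0
  [1/10, -4/5, 1/10, 1/5, 1/10] . pi = 0
  [2/5, 1/5, -4/5, 1/10, 1/10] . pi = 0
  [3/10, 1/10, 1/10, -4/5, 1/5] . pi = 0
  [1, 1, 1, 1, 1] . pi = 1

Solving yields:
  pi_0 = 1629/7258
  pi_1 = 959/7258
  pi_2 = 728/3629
  pi_3 = 1373/7258
  pi_4 = 1841/7258

Verification (pi * P):
  1629/7258*1/10 + 959/7258*3/10 + 728/3629*2/5 + 1373/7258*3/10 + 1841/7258*1/10 = 1629/7258 = pi_0  (ok)
  1629/7258*1/10 + 959/7258*1/5 + 728/3629*1/10 + 1373/7258*1/5 + 1841/7258*1/10 = 959/7258 = pi_1  (ok)
  1629/7258*2/5 + 959/7258*1/5 + 728/3629*1/5 + 1373/7258*1/10 + 1841/7258*1/10 = 728/3629 = pi_2  (ok)
  1629/7258*3/10 + 959/7258*1/10 + 728/3629*1/10 + 1373/7258*1/5 + 1841/7258*1/5 = 1373/7258 = pi_3  (ok)
  1629/7258*1/10 + 959/7258*1/5 + 728/3629*1/5 + 1373/7258*1/5 + 1841/7258*1/2 = 1841/7258 = pi_4  (ok)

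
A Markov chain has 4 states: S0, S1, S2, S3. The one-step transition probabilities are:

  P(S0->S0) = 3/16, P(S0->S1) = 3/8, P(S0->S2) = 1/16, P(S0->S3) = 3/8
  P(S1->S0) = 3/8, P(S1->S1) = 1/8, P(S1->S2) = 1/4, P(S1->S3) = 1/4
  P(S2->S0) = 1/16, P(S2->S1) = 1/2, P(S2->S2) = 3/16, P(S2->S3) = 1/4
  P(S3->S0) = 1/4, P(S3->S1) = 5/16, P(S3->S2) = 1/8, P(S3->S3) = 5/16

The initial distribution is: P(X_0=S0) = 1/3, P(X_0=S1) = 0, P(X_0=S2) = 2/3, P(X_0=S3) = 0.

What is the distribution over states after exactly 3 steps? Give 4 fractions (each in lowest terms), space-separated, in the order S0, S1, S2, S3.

Propagating the distribution step by step (d_{t+1} = d_t * P):
d_0 = (S0=1/3, S1=0, S2=2/3, S3=0)
  d_1[S0] = 1/3*3/16 + 0*3/8 + 2/3*1/16 + 0*1/4 = 5/48
  d_1[S1] = 1/3*3/8 + 0*1/8 + 2/3*1/2 + 0*5/16 = 11/24
  d_1[S2] = 1/3*1/16 + 0*1/4 + 2/3*3/16 + 0*1/8 = 7/48
  d_1[S3] = 1/3*3/8 + 0*1/4 + 2/3*1/4 + 0*5/16 = 7/24
d_1 = (S0=5/48, S1=11/24, S2=7/48, S3=7/24)
  d_2[S0] = 5/48*3/16 + 11/24*3/8 + 7/48*1/16 + 7/24*1/4 = 35/128
  d_2[S1] = 5/48*3/8 + 11/24*1/8 + 7/48*1/2 + 7/24*5/16 = 25/96
  d_2[S2] = 5/48*1/16 + 11/24*1/4 + 7/48*3/16 + 7/24*1/8 = 71/384
  d_2[S3] = 5/48*3/8 + 11/24*1/4 + 7/48*1/4 + 7/24*5/16 = 9/32
d_2 = (S0=35/128, S1=25/96, S2=71/384, S3=9/32)
  d_3[S0] = 35/128*3/16 + 25/96*3/8 + 71/384*1/16 + 9/32*1/4 = 709/3072
  d_3[S1] = 35/128*3/8 + 25/96*1/8 + 71/384*1/2 + 9/32*5/16 = 323/1024
  d_3[S2] = 35/128*1/16 + 25/96*1/4 + 71/384*3/16 + 9/32*1/8 = 467/3072
  d_3[S3] = 35/128*3/8 + 25/96*1/4 + 71/384*1/4 + 9/32*5/16 = 309/1024
d_3 = (S0=709/3072, S1=323/1024, S2=467/3072, S3=309/1024)

Answer: 709/3072 323/1024 467/3072 309/1024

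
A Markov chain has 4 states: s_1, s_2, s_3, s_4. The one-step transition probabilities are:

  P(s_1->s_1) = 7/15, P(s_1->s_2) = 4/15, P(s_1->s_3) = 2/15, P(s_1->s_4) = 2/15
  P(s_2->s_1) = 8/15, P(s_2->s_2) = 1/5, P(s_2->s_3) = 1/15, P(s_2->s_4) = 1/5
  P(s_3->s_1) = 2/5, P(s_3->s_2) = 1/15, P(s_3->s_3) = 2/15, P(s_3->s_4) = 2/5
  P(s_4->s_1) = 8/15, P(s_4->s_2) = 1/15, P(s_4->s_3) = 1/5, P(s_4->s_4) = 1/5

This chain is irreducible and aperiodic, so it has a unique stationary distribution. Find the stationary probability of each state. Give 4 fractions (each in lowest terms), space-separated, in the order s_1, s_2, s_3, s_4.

Answer: 159/329 62/329 44/329 64/329

Derivation:
The stationary distribution satisfies pi = pi * P, i.e.:
  pi_s_1 = 7/15*pi_s_1 + 8/15*pi_s_2 + 2/5*pi_s_3 + 8/15*pi_s_4
  pi_s_2 = 4/15*pi_s_1 + 1/5*pi_s_2 + 1/15*pi_s_3 + 1/15*pi_s_4
  pi_s_3 = 2/15*pi_s_1 + 1/15*pi_s_2 + 2/15*pi_s_3 + 1/5*pi_s_4
  pi_s_4 = 2/15*pi_s_1 + 1/5*pi_s_2 + 2/5*pi_s_3 + 1/5*pi_s_4
with normalization: pi_s_1 + pi_s_2 + pi_s_3 + pi_s_4 = 1.

Using the first 3 balance equations plus normalization, the linear system A*pi = b is:
  [-8/15, 8/15, 2/5, 8/15] . pi = 0
  [4/15, -4/5, 1/15, 1/15] . pi = 0
  [2/15, 1/15, -13/15, 1/5] . pi = 0
  [1, 1, 1, 1] . pi = 1

Solving yields:
  pi_s_1 = 159/329
  pi_s_2 = 62/329
  pi_s_3 = 44/329
  pi_s_4 = 64/329

Verification (pi * P):
  159/329*7/15 + 62/329*8/15 + 44/329*2/5 + 64/329*8/15 = 159/329 = pi_s_1  (ok)
  159/329*4/15 + 62/329*1/5 + 44/329*1/15 + 64/329*1/15 = 62/329 = pi_s_2  (ok)
  159/329*2/15 + 62/329*1/15 + 44/329*2/15 + 64/329*1/5 = 44/329 = pi_s_3  (ok)
  159/329*2/15 + 62/329*1/5 + 44/329*2/5 + 64/329*1/5 = 64/329 = pi_s_4  (ok)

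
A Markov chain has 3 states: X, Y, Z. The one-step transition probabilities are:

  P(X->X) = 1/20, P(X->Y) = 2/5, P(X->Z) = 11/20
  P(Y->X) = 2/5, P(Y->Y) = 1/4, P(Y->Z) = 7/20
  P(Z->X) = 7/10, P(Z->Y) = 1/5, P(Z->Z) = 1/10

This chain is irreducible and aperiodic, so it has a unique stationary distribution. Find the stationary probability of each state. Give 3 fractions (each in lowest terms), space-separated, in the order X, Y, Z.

The stationary distribution satisfies pi = pi * P, i.e.:
  pi_X = 1/20*pi_X + 2/5*pi_Y + 7/10*pi_Z
  pi_Y = 2/5*pi_X + 1/4*pi_Y + 1/5*pi_Z
  pi_Z = 11/20*pi_X + 7/20*pi_Y + 1/10*pi_Z
with normalization: pi_X + pi_Y + pi_Z = 1.

Using the first 2 balance equations plus normalization, the linear system A*pi = b is:
  [-19/20, 2/5, 7/10] . pi = 0
  [2/5, -3/4, 1/5] . pi = 0
  [1, 1, 1] . pi = 1

Solving yields:
  pi_X = 242/651
  pi_Y = 188/651
  pi_Z = 221/651

Verification (pi * P):
  242/651*1/20 + 188/651*2/5 + 221/651*7/10 = 242/651 = pi_X  (ok)
  242/651*2/5 + 188/651*1/4 + 221/651*1/5 = 188/651 = pi_Y  (ok)
  242/651*11/20 + 188/651*7/20 + 221/651*1/10 = 221/651 = pi_Z  (ok)

Answer: 242/651 188/651 221/651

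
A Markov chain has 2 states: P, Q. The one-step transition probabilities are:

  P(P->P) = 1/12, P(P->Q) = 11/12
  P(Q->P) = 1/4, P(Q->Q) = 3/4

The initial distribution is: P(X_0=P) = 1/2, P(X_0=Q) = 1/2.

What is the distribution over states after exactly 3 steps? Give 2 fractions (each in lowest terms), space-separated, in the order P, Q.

Propagating the distribution step by step (d_{t+1} = d_t * P):
d_0 = (P=1/2, Q=1/2)
  d_1[P] = 1/2*1/12 + 1/2*1/4 = 1/6
  d_1[Q] = 1/2*11/12 + 1/2*3/4 = 5/6
d_1 = (P=1/6, Q=5/6)
  d_2[P] = 1/6*1/12 + 5/6*1/4 = 2/9
  d_2[Q] = 1/6*11/12 + 5/6*3/4 = 7/9
d_2 = (P=2/9, Q=7/9)
  d_3[P] = 2/9*1/12 + 7/9*1/4 = 23/108
  d_3[Q] = 2/9*11/12 + 7/9*3/4 = 85/108
d_3 = (P=23/108, Q=85/108)

Answer: 23/108 85/108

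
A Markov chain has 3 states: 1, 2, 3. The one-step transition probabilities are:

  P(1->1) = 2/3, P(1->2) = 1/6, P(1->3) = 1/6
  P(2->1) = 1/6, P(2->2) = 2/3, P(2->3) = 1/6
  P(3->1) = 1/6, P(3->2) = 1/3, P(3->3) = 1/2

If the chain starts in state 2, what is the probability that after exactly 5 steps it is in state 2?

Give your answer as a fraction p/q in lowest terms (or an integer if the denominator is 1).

Computing P^5 by repeated multiplication:
P^1 =
  1: [2/3, 1/6, 1/6]
  2: [1/6, 2/3, 1/6]
  3: [1/6, 1/3, 1/2]
P^2 =
  1: [1/2, 5/18, 2/9]
  2: [1/4, 19/36, 2/9]
  3: [1/4, 5/12, 1/3]
P^3 =
  1: [5/12, 37/108, 13/54]
  2: [7/24, 101/216, 13/54]
  3: [7/24, 31/72, 5/18]
P^4 =
  1: [3/8, 245/648, 20/81]
  2: [5/16, 571/1296, 20/81]
  3: [5/16, 185/432, 7/27]
P^5 =
  1: [17/48, 1543/3888, 121/486]
  2: [31/96, 3329/7776, 121/486]
  3: [31/96, 1099/2592, 41/162]

(P^5)[2 -> 2] = 3329/7776

Answer: 3329/7776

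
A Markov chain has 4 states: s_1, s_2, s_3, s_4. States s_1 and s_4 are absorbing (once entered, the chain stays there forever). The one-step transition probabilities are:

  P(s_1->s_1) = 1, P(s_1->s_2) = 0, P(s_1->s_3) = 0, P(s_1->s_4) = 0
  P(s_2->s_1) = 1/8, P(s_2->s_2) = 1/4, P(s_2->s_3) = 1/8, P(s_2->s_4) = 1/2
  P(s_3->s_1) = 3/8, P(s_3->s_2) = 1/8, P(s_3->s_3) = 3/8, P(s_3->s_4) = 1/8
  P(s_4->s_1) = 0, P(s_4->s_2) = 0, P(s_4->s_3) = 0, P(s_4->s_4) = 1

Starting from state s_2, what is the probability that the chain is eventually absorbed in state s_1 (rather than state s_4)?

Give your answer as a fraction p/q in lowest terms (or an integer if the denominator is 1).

Let a_i = P(absorbed in s_1 | start in state i).
Boundary conditions: a_s_1 = 1, a_s_4 = 0.
For each transient state i, a_i = sum_j P(i->j) * a_j:
  a_s_2 = 1/8*a_s_1 + 1/4*a_s_2 + 1/8*a_s_3 + 1/2*a_s_4
  a_s_3 = 3/8*a_s_1 + 1/8*a_s_2 + 3/8*a_s_3 + 1/8*a_s_4

Substituting a_s_1 = 1 and a_s_4 = 0, rearrange to (I - Q) a = r where r[i] = P(i -> s_1):
  [3/4, -1/8] . (a_s_2, a_s_3) = 1/8
  [-1/8, 5/8] . (a_s_2, a_s_3) = 3/8

Solving yields:
  a_s_2 = 8/29
  a_s_3 = 19/29

Starting state is s_2, so the absorption probability is a_s_2 = 8/29.

Answer: 8/29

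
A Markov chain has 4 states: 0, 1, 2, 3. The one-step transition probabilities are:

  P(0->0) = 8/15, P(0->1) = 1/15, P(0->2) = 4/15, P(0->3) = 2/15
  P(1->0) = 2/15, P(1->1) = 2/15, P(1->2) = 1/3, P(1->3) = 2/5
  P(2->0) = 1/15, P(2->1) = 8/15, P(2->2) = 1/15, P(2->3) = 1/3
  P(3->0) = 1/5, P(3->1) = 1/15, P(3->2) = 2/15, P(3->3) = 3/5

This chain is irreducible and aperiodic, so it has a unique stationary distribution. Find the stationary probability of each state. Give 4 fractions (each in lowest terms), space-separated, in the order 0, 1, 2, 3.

The stationary distribution satisfies pi = pi * P, i.e.:
  pi_0 = 8/15*pi_0 + 2/15*pi_1 + 1/15*pi_2 + 1/5*pi_3
  pi_1 = 1/15*pi_0 + 2/15*pi_1 + 8/15*pi_2 + 1/15*pi_3
  pi_2 = 4/15*pi_0 + 1/3*pi_1 + 1/15*pi_2 + 2/15*pi_3
  pi_3 = 2/15*pi_0 + 2/5*pi_1 + 1/3*pi_2 + 3/5*pi_3
with normalization: pi_0 + pi_1 + pi_2 + pi_3 = 1.

Using the first 3 balance equations plus normalization, the linear system A*pi = b is:
  [-7/15, 2/15, 1/15, 1/5] . pi = 0
  [1/15, -13/15, 8/15, 1/15] . pi = 0
  [4/15, 1/3, -14/15, 2/15] . pi = 0
  [1, 1, 1, 1] . pi = 1

Solving yields:
  pi_0 = 517/2100
  pi_1 = 173/1050
  pi_2 = 14/75
  pi_3 = 169/420

Verification (pi * P):
  517/2100*8/15 + 173/1050*2/15 + 14/75*1/15 + 169/420*1/5 = 517/2100 = pi_0  (ok)
  517/2100*1/15 + 173/1050*2/15 + 14/75*8/15 + 169/420*1/15 = 173/1050 = pi_1  (ok)
  517/2100*4/15 + 173/1050*1/3 + 14/75*1/15 + 169/420*2/15 = 14/75 = pi_2  (ok)
  517/2100*2/15 + 173/1050*2/5 + 14/75*1/3 + 169/420*3/5 = 169/420 = pi_3  (ok)

Answer: 517/2100 173/1050 14/75 169/420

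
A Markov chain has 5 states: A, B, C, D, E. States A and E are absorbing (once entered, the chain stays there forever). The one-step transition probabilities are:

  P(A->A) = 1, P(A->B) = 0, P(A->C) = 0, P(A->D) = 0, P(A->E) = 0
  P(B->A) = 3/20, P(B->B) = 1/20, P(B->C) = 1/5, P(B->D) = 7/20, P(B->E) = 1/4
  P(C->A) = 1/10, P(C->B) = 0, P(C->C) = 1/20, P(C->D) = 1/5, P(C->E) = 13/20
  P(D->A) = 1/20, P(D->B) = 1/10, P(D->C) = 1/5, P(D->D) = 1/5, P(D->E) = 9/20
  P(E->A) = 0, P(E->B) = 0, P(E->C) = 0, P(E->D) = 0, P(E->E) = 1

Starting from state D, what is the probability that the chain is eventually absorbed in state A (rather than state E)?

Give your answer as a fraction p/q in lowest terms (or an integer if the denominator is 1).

Let a_i = P(absorbed in A | start in state i).
Boundary conditions: a_A = 1, a_E = 0.
For each transient state i, a_i = sum_j P(i->j) * a_j:
  a_B = 3/20*a_A + 1/20*a_B + 1/5*a_C + 7/20*a_D + 1/4*a_E
  a_C = 1/10*a_A + 0*a_B + 1/20*a_C + 1/5*a_D + 13/20*a_E
  a_D = 1/20*a_A + 1/10*a_B + 1/5*a_C + 1/5*a_D + 9/20*a_E

Substituting a_A = 1 and a_E = 0, rearrange to (I - Q) a = r where r[i] = P(i -> A):
  [19/20, -1/5, -7/20] . (a_B, a_C, a_D) = 3/20
  [0, 19/20, -1/5] . (a_B, a_C, a_D) = 1/10
  [-1/10, -1/5, 4/5] . (a_B, a_C, a_D) = 1/20

Solving yields:
  a_B = 1197/5174
  a_C = 340/2587
  a_D = 643/5174

Starting state is D, so the absorption probability is a_D = 643/5174.

Answer: 643/5174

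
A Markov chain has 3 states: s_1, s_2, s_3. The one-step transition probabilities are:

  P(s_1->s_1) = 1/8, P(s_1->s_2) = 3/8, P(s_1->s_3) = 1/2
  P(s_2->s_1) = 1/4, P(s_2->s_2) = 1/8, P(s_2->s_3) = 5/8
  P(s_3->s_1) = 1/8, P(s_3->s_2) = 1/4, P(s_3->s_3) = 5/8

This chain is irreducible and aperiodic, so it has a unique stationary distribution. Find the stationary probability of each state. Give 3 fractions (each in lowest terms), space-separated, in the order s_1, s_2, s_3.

The stationary distribution satisfies pi = pi * P, i.e.:
  pi_s_1 = 1/8*pi_s_1 + 1/4*pi_s_2 + 1/8*pi_s_3
  pi_s_2 = 3/8*pi_s_1 + 1/8*pi_s_2 + 1/4*pi_s_3
  pi_s_3 = 1/2*pi_s_1 + 5/8*pi_s_2 + 5/8*pi_s_3
with normalization: pi_s_1 + pi_s_2 + pi_s_3 = 1.

Using the first 2 balance equations plus normalization, the linear system A*pi = b is:
  [-7/8, 1/4, 1/8] . pi = 0
  [3/8, -7/8, 1/4] . pi = 0
  [1, 1, 1] . pi = 1

Solving yields:
  pi_s_1 = 11/71
  pi_s_2 = 17/71
  pi_s_3 = 43/71

Verification (pi * P):
  11/71*1/8 + 17/71*1/4 + 43/71*1/8 = 11/71 = pi_s_1  (ok)
  11/71*3/8 + 17/71*1/8 + 43/71*1/4 = 17/71 = pi_s_2  (ok)
  11/71*1/2 + 17/71*5/8 + 43/71*5/8 = 43/71 = pi_s_3  (ok)

Answer: 11/71 17/71 43/71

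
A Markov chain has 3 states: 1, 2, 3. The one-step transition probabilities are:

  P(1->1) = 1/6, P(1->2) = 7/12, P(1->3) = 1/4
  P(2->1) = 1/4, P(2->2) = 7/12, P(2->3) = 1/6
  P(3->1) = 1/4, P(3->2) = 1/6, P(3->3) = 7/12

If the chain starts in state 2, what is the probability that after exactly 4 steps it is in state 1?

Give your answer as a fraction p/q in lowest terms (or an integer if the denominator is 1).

Answer: 1595/6912

Derivation:
Computing P^4 by repeated multiplication:
P^1 =
  1: [1/6, 7/12, 1/4]
  2: [1/4, 7/12, 1/6]
  3: [1/4, 1/6, 7/12]
P^2 =
  1: [17/72, 23/48, 41/144]
  2: [11/48, 37/72, 37/144]
  3: [11/48, 49/144, 31/72]
P^3 =
  1: [199/864, 803/1728, 527/1728]
  2: [133/576, 823/1728, 253/864]
  3: [133/576, 349/864, 631/1728]
P^4 =
  1: [2393/10368, 9461/20736, 721/2304]
  2: [1595/6912, 4783/10368, 6385/20736]
  3: [1595/6912, 8941/20736, 3505/10368]

(P^4)[2 -> 1] = 1595/6912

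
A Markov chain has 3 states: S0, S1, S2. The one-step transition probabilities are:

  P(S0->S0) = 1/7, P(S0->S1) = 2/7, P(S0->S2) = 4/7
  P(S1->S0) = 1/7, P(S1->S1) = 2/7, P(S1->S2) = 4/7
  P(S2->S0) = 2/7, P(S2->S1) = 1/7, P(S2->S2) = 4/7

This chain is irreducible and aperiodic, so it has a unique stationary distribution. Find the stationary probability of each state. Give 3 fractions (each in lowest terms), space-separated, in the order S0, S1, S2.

Answer: 11/49 10/49 4/7

Derivation:
The stationary distribution satisfies pi = pi * P, i.e.:
  pi_S0 = 1/7*pi_S0 + 1/7*pi_S1 + 2/7*pi_S2
  pi_S1 = 2/7*pi_S0 + 2/7*pi_S1 + 1/7*pi_S2
  pi_S2 = 4/7*pi_S0 + 4/7*pi_S1 + 4/7*pi_S2
with normalization: pi_S0 + pi_S1 + pi_S2 = 1.

Using the first 2 balance equations plus normalization, the linear system A*pi = b is:
  [-6/7, 1/7, 2/7] . pi = 0
  [2/7, -5/7, 1/7] . pi = 0
  [1, 1, 1] . pi = 1

Solving yields:
  pi_S0 = 11/49
  pi_S1 = 10/49
  pi_S2 = 4/7

Verification (pi * P):
  11/49*1/7 + 10/49*1/7 + 4/7*2/7 = 11/49 = pi_S0  (ok)
  11/49*2/7 + 10/49*2/7 + 4/7*1/7 = 10/49 = pi_S1  (ok)
  11/49*4/7 + 10/49*4/7 + 4/7*4/7 = 4/7 = pi_S2  (ok)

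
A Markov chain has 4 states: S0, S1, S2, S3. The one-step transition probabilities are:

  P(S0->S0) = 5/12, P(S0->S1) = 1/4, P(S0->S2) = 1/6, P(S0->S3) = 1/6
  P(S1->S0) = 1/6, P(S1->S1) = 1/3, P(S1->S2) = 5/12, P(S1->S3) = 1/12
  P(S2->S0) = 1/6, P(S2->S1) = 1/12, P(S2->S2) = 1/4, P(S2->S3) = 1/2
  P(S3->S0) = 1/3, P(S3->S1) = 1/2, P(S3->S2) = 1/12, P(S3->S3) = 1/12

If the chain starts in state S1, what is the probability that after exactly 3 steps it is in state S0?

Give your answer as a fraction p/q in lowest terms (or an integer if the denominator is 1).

Computing P^3 by repeated multiplication:
P^1 =
  S0: [5/12, 1/4, 1/6, 1/6]
  S1: [1/6, 1/3, 5/12, 1/12]
  S2: [1/6, 1/12, 1/4, 1/2]
  S3: [1/3, 1/2, 1/12, 1/12]
P^2 =
  S0: [43/144, 41/144, 11/48, 3/16]
  S1: [2/9, 11/48, 5/18, 13/48]
  S2: [7/24, 49/144, 1/6, 29/144]
  S3: [19/72, 43/144, 7/24, 7/48]
P^3 =
  S0: [157/576, 61/216, 139/576, 11/54]
  S1: [77/288, 251/864, 97/432, 47/216]
  S2: [59/216, 65/216, 215/864, 17/96]
  S3: [37/144, 227/864, 73/288, 49/216]

(P^3)[S1 -> S0] = 77/288

Answer: 77/288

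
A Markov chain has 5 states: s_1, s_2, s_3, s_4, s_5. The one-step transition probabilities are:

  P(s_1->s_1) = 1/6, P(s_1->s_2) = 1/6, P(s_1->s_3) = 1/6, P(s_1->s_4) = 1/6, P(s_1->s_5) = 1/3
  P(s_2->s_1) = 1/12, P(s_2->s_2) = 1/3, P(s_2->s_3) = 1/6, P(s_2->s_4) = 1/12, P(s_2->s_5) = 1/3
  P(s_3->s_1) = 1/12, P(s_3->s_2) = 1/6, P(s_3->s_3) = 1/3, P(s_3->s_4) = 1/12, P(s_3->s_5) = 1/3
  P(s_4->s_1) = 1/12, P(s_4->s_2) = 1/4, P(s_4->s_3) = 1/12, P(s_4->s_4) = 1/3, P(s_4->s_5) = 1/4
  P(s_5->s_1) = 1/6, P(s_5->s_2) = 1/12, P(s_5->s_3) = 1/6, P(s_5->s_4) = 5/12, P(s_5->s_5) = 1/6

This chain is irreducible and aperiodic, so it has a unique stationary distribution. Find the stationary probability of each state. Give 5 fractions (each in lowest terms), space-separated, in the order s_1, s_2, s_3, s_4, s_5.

The stationary distribution satisfies pi = pi * P, i.e.:
  pi_s_1 = 1/6*pi_s_1 + 1/12*pi_s_2 + 1/12*pi_s_3 + 1/12*pi_s_4 + 1/6*pi_s_5
  pi_s_2 = 1/6*pi_s_1 + 1/3*pi_s_2 + 1/6*pi_s_3 + 1/4*pi_s_4 + 1/12*pi_s_5
  pi_s_3 = 1/6*pi_s_1 + 1/6*pi_s_2 + 1/3*pi_s_3 + 1/12*pi_s_4 + 1/6*pi_s_5
  pi_s_4 = 1/6*pi_s_1 + 1/12*pi_s_2 + 1/12*pi_s_3 + 1/3*pi_s_4 + 5/12*pi_s_5
  pi_s_5 = 1/3*pi_s_1 + 1/3*pi_s_2 + 1/3*pi_s_3 + 1/4*pi_s_4 + 1/6*pi_s_5
with normalization: pi_s_1 + pi_s_2 + pi_s_3 + pi_s_4 + pi_s_5 = 1.

Using the first 4 balance equations plus normalization, the linear system A*pi = b is:
  [-5/6, 1/12, 1/12, 1/12, 1/6] . pi = 0
  [1/6, -2/3, 1/6, 1/4, 1/12] . pi = 0
  [1/6, 1/6, -2/3, 1/12, 1/6] . pi = 0
  [1/6, 1/12, 1/12, -2/3, 5/12] . pi = 0
  [1, 1, 1, 1, 1] . pi = 1

Solving yields:
  pi_s_1 = 55/477
  pi_s_2 = 157/795
  pi_s_3 = 419/2385
  pi_s_4 = 116/477
  pi_s_5 = 128/477

Verification (pi * P):
  55/477*1/6 + 157/795*1/12 + 419/2385*1/12 + 116/477*1/12 + 128/477*1/6 = 55/477 = pi_s_1  (ok)
  55/477*1/6 + 157/795*1/3 + 419/2385*1/6 + 116/477*1/4 + 128/477*1/12 = 157/795 = pi_s_2  (ok)
  55/477*1/6 + 157/795*1/6 + 419/2385*1/3 + 116/477*1/12 + 128/477*1/6 = 419/2385 = pi_s_3  (ok)
  55/477*1/6 + 157/795*1/12 + 419/2385*1/12 + 116/477*1/3 + 128/477*5/12 = 116/477 = pi_s_4  (ok)
  55/477*1/3 + 157/795*1/3 + 419/2385*1/3 + 116/477*1/4 + 128/477*1/6 = 128/477 = pi_s_5  (ok)

Answer: 55/477 157/795 419/2385 116/477 128/477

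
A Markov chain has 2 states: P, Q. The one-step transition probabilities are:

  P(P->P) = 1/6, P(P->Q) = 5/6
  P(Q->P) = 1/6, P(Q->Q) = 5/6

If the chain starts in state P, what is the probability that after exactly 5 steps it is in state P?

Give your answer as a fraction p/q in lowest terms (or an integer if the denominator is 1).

Computing P^5 by repeated multiplication:
P^1 =
  P: [1/6, 5/6]
  Q: [1/6, 5/6]
P^2 =
  P: [1/6, 5/6]
  Q: [1/6, 5/6]
P^3 =
  P: [1/6, 5/6]
  Q: [1/6, 5/6]
P^4 =
  P: [1/6, 5/6]
  Q: [1/6, 5/6]
P^5 =
  P: [1/6, 5/6]
  Q: [1/6, 5/6]

(P^5)[P -> P] = 1/6

Answer: 1/6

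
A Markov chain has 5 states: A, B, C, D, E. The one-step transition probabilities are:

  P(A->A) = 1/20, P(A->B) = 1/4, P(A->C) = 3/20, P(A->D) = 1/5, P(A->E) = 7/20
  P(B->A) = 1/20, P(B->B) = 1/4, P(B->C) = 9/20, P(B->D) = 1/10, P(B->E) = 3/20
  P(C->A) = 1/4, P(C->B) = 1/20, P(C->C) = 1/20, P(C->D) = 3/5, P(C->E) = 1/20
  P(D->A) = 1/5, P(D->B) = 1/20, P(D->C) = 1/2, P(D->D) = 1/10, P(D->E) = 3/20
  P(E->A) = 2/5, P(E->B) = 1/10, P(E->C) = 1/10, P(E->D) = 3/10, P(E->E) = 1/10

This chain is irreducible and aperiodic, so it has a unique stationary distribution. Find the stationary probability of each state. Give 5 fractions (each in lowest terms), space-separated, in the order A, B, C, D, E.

The stationary distribution satisfies pi = pi * P, i.e.:
  pi_A = 1/20*pi_A + 1/20*pi_B + 1/4*pi_C + 1/5*pi_D + 2/5*pi_E
  pi_B = 1/4*pi_A + 1/4*pi_B + 1/20*pi_C + 1/20*pi_D + 1/10*pi_E
  pi_C = 3/20*pi_A + 9/20*pi_B + 1/20*pi_C + 1/2*pi_D + 1/10*pi_E
  pi_D = 1/5*pi_A + 1/10*pi_B + 3/5*pi_C + 1/10*pi_D + 3/10*pi_E
  pi_E = 7/20*pi_A + 3/20*pi_B + 1/20*pi_C + 3/20*pi_D + 1/10*pi_E
with normalization: pi_A + pi_B + pi_C + pi_D + pi_E = 1.

Using the first 4 balance equations plus normalization, the linear system A*pi = b is:
  [-19/20, 1/20, 1/4, 1/5, 2/5] . pi = 0
  [1/4, -3/4, 1/20, 1/20, 1/10] . pi = 0
  [3/20, 9/20, -19/20, 1/2, 1/10] . pi = 0
  [1/5, 1/10, 3/5, -9/10, 3/10] . pi = 0
  [1, 1, 1, 1, 1] . pi = 1

Solving yields:
  pi_A = 3601/18357
  pi_B = 2227/18357
  pi_C = 4592/18357
  pi_D = 5066/18357
  pi_E = 33/211

Verification (pi * P):
  3601/18357*1/20 + 2227/18357*1/20 + 4592/18357*1/4 + 5066/18357*1/5 + 33/211*2/5 = 3601/18357 = pi_A  (ok)
  3601/18357*1/4 + 2227/18357*1/4 + 4592/18357*1/20 + 5066/18357*1/20 + 33/211*1/10 = 2227/18357 = pi_B  (ok)
  3601/18357*3/20 + 2227/18357*9/20 + 4592/18357*1/20 + 5066/18357*1/2 + 33/211*1/10 = 4592/18357 = pi_C  (ok)
  3601/18357*1/5 + 2227/18357*1/10 + 4592/18357*3/5 + 5066/18357*1/10 + 33/211*3/10 = 5066/18357 = pi_D  (ok)
  3601/18357*7/20 + 2227/18357*3/20 + 4592/18357*1/20 + 5066/18357*3/20 + 33/211*1/10 = 33/211 = pi_E  (ok)

Answer: 3601/18357 2227/18357 4592/18357 5066/18357 33/211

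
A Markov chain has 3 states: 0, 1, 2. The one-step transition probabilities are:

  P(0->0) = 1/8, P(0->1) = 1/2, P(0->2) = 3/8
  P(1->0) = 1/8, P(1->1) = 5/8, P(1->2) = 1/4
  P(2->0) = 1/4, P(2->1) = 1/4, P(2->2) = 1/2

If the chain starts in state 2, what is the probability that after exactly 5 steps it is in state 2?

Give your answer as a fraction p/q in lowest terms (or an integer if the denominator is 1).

Computing P^5 by repeated multiplication:
P^1 =
  0: [1/8, 1/2, 3/8]
  1: [1/8, 5/8, 1/4]
  2: [1/4, 1/4, 1/2]
P^2 =
  0: [11/64, 15/32, 23/64]
  1: [5/32, 33/64, 21/64]
  2: [3/16, 13/32, 13/32]
P^3 =
  0: [87/512, 15/32, 185/512]
  1: [85/512, 247/512, 45/128]
  2: [45/256, 115/256, 3/8]
P^4 =
  0: [697/4096, 959/2048, 1481/4096]
  1: [173/1024, 1935/4096, 1469/4096]
  2: [11/64, 947/2048, 749/2048]
P^5 =
  0: [5577/32768, 3835/8192, 11851/32768]
  1: [5565/32768, 15381/32768, 5911/16384]
  2: [2797/16384, 7641/16384, 2973/8192]

(P^5)[2 -> 2] = 2973/8192

Answer: 2973/8192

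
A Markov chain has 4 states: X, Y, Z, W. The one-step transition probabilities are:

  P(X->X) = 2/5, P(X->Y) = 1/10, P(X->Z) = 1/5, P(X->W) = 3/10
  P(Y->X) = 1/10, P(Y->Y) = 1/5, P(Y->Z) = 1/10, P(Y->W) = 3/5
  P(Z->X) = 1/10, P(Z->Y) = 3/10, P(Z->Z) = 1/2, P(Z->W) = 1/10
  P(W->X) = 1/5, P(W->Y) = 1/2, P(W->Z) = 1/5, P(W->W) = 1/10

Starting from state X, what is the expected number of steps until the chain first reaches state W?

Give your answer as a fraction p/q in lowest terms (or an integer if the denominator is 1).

Let h_i = expected steps to first reach W from state i.
Boundary: h_W = 0.
First-step equations for the other states:
  h_X = 1 + 2/5*h_X + 1/10*h_Y + 1/5*h_Z + 3/10*h_W
  h_Y = 1 + 1/10*h_X + 1/5*h_Y + 1/10*h_Z + 3/5*h_W
  h_Z = 1 + 1/10*h_X + 3/10*h_Y + 1/2*h_Z + 1/10*h_W

Substituting h_W = 0 and rearranging gives the linear system (I - Q) h = 1:
  [3/5, -1/10, -1/5] . (h_X, h_Y, h_Z) = 1
  [-1/10, 4/5, -1/10] . (h_X, h_Y, h_Z) = 1
  [-1/10, -3/10, 1/2] . (h_X, h_Y, h_Z) = 1

Solving yields:
  h_X = 325/97
  h_Y = 210/97
  h_Z = 385/97

Starting state is X, so the expected hitting time is h_X = 325/97.

Answer: 325/97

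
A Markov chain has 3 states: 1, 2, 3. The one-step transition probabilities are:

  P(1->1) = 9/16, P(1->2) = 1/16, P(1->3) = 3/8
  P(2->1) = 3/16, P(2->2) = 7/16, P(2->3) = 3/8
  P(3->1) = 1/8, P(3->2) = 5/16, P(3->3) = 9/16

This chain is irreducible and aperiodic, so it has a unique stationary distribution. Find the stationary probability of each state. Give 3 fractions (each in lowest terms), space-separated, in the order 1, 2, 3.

Answer: 33/130 37/130 6/13

Derivation:
The stationary distribution satisfies pi = pi * P, i.e.:
  pi_1 = 9/16*pi_1 + 3/16*pi_2 + 1/8*pi_3
  pi_2 = 1/16*pi_1 + 7/16*pi_2 + 5/16*pi_3
  pi_3 = 3/8*pi_1 + 3/8*pi_2 + 9/16*pi_3
with normalization: pi_1 + pi_2 + pi_3 = 1.

Using the first 2 balance equations plus normalization, the linear system A*pi = b is:
  [-7/16, 3/16, 1/8] . pi = 0
  [1/16, -9/16, 5/16] . pi = 0
  [1, 1, 1] . pi = 1

Solving yields:
  pi_1 = 33/130
  pi_2 = 37/130
  pi_3 = 6/13

Verification (pi * P):
  33/130*9/16 + 37/130*3/16 + 6/13*1/8 = 33/130 = pi_1  (ok)
  33/130*1/16 + 37/130*7/16 + 6/13*5/16 = 37/130 = pi_2  (ok)
  33/130*3/8 + 37/130*3/8 + 6/13*9/16 = 6/13 = pi_3  (ok)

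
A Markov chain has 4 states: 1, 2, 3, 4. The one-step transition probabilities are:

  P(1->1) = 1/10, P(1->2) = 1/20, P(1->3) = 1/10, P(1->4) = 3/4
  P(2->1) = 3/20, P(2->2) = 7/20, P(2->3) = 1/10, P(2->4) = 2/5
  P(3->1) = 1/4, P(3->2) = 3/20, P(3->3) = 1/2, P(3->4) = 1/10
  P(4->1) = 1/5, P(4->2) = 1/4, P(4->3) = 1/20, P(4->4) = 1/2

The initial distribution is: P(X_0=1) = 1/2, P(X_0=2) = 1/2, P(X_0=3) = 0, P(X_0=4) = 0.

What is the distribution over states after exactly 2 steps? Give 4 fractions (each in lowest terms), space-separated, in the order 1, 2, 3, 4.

Propagating the distribution step by step (d_{t+1} = d_t * P):
d_0 = (1=1/2, 2=1/2, 3=0, 4=0)
  d_1[1] = 1/2*1/10 + 1/2*3/20 + 0*1/4 + 0*1/5 = 1/8
  d_1[2] = 1/2*1/20 + 1/2*7/20 + 0*3/20 + 0*1/4 = 1/5
  d_1[3] = 1/2*1/10 + 1/2*1/10 + 0*1/2 + 0*1/20 = 1/10
  d_1[4] = 1/2*3/4 + 1/2*2/5 + 0*1/10 + 0*1/2 = 23/40
d_1 = (1=1/8, 2=1/5, 3=1/10, 4=23/40)
  d_2[1] = 1/8*1/10 + 1/5*3/20 + 1/10*1/4 + 23/40*1/5 = 73/400
  d_2[2] = 1/8*1/20 + 1/5*7/20 + 1/10*3/20 + 23/40*1/4 = 47/200
  d_2[3] = 1/8*1/10 + 1/5*1/10 + 1/10*1/2 + 23/40*1/20 = 89/800
  d_2[4] = 1/8*3/4 + 1/5*2/5 + 1/10*1/10 + 23/40*1/2 = 377/800
d_2 = (1=73/400, 2=47/200, 3=89/800, 4=377/800)

Answer: 73/400 47/200 89/800 377/800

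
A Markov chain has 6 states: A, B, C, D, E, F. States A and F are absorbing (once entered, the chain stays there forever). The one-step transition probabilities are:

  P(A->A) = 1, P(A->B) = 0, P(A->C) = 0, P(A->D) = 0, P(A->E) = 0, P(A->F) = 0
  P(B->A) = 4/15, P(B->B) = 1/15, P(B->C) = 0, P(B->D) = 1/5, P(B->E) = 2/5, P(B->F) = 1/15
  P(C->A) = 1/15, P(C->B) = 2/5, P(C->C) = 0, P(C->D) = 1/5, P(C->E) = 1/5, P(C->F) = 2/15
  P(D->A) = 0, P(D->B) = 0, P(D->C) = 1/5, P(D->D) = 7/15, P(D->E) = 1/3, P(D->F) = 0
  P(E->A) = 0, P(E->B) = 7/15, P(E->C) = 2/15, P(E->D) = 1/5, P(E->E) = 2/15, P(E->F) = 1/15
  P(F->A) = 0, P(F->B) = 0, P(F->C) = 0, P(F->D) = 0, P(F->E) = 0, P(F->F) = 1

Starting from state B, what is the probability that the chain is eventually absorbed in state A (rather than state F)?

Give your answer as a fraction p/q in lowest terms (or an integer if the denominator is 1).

Answer: 1583/2458

Derivation:
Let a_i = P(absorbed in A | start in state i).
Boundary conditions: a_A = 1, a_F = 0.
For each transient state i, a_i = sum_j P(i->j) * a_j:
  a_B = 4/15*a_A + 1/15*a_B + 0*a_C + 1/5*a_D + 2/5*a_E + 1/15*a_F
  a_C = 1/15*a_A + 2/5*a_B + 0*a_C + 1/5*a_D + 1/5*a_E + 2/15*a_F
  a_D = 0*a_A + 0*a_B + 1/5*a_C + 7/15*a_D + 1/3*a_E + 0*a_F
  a_E = 0*a_A + 7/15*a_B + 2/15*a_C + 1/5*a_D + 2/15*a_E + 1/15*a_F

Substituting a_A = 1 and a_F = 0, rearrange to (I - Q) a = r where r[i] = P(i -> A):
  [14/15, 0, -1/5, -2/5] . (a_B, a_C, a_D, a_E) = 4/15
  [-2/5, 1, -1/5, -1/5] . (a_B, a_C, a_D, a_E) = 1/15
  [0, -1/5, 8/15, -1/3] . (a_B, a_C, a_D, a_E) = 0
  [-7/15, -2/15, -1/5, 13/15] . (a_B, a_C, a_D, a_E) = 0

Solving yields:
  a_B = 1583/2458
  a_C = 4033/7374
  a_D = 2044/3687
  a_E = 4121/7374

Starting state is B, so the absorption probability is a_B = 1583/2458.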